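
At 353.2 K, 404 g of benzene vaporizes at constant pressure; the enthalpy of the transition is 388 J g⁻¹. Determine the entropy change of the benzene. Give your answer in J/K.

Heat absorbed by the substance: Q = mL = 404 × 388 = 156752 J.
At constant T, ΔS = Q_rev/T = 156752 / 353.2 = 444 J/K.

ΔS = 444 J/K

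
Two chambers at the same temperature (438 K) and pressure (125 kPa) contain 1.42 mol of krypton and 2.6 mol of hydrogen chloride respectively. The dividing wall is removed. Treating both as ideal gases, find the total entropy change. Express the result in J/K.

Mole fractions: x_A = 1.42/4.02 = 0.353, x_B = 0.647.
ΔS_mix = −R(n_A ln x_A + n_B ln x_B) = −8.314 × (1.42 ln 0.353 + 2.6 ln 0.647) = 21.7 J/K.

ΔS_mix = 21.7 J/K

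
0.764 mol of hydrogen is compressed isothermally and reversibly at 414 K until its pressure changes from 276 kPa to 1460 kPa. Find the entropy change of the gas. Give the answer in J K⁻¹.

For an isothermal ideal gas ΔS_gas = nR ln(P₁/P₂) = 0.764 × 8.314 × ln(276/1460) = -10.6 J/K.

ΔS_gas = -10.6 J/K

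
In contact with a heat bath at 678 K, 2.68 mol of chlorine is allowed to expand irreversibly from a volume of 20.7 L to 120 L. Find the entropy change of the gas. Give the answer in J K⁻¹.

ΔS_gas = 39.2 J/K

Entropy is a state function, so ΔS_gas depends only on the end states.
For an isothermal ideal gas ΔS_gas = nR ln(V₂/V₁) = 2.68 × 8.314 × ln(120/20.7) = 39.2 J/K.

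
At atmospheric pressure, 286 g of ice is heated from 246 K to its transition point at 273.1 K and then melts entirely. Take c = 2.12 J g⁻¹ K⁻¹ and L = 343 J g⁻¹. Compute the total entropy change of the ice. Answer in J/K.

Warming step: ΔS₁ = m c ln(T_tr/T_i) = 286 × 2.12 × ln(273.1/246) = 63.36 J/K.
Phase change: ΔS₂ = +mL/T_tr = 286 × 343 / 273.1 = 359.2 J/K.
ΔS_total = (63.36) + (359.2) = 423 J/K.

ΔS = 423 J/K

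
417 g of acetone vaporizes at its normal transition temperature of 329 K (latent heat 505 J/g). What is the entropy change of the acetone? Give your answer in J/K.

ΔS = 640 J/K

Heat absorbed by the substance: Q = mL = 417 × 505 = 210585 J.
At constant T, ΔS = Q_rev/T = 210585 / 329 = 640 J/K.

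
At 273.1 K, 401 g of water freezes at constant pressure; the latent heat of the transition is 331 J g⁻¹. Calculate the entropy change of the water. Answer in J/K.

ΔS = -486 J/K

Heat released by the substance: Q = −mL = −401 × 331 = −132731 J.
At constant T, ΔS = Q_rev/T = −132731 / 273.1 = -486 J/K.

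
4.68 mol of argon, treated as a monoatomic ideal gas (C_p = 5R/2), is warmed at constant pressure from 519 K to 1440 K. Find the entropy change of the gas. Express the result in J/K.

ΔS = 99.3 J/K

At constant pressure, ΔS = nC_p ln(T₂/T₁) with C_p = 5R/2 = 20.79 J mol⁻¹ K⁻¹.
ΔS = 4.68 × 20.79 × ln(1440/519) = 99.3 J/K.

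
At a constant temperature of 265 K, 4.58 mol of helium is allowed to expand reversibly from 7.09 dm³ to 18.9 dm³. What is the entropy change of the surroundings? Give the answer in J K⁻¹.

ΔS_surr = -37.3 J/K

For an isothermal ideal gas ΔS_gas = nR ln(V₂/V₁) = 4.58 × 8.314 × ln(18.9/7.09) = 37.3 J/K.
The process is reversible, so ΔS_surr = −ΔS_gas = -37.3 J/K and ΔS_universe = 0.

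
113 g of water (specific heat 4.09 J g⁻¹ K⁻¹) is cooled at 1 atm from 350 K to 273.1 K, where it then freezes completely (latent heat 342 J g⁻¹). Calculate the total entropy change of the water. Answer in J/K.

Cooling step: ΔS₁ = m c ln(T_tr/T_i) = 113 × 4.09 × ln(273.1/350) = -114.7 J/K.
Phase change: ΔS₂ = −mL/T_tr = −113 × 342 / 273.1 = -141.5 J/K.
ΔS_total = (-114.7) + (-141.5) = -256 J/K.

ΔS = -256 J/K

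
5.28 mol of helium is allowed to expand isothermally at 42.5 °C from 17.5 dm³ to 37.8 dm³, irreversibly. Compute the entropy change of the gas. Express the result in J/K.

Entropy is a state function, so ΔS_gas depends only on the end states.
For an isothermal ideal gas ΔS_gas = nR ln(V₂/V₁) = 5.28 × 8.314 × ln(37.8/17.5) = 33.8 J/K.

ΔS_gas = 33.8 J/K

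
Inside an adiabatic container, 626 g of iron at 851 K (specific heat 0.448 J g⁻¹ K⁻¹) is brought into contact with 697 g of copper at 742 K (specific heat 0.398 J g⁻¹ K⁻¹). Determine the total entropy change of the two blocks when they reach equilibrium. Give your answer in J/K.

ΔS_total = 1.31 J/K

Energy balance: T_f = (m₁c₁T₁ + m₂c₂T₂)/(m₁c₁ + m₂c₂) = 796.8 K.
ΔS₁ = m₁c₁ ln(T_f/T₁) = 280.448 × ln(796.8/851) = -18.46 J/K.
ΔS₂ = m₂c₂ ln(T_f/T₂) = 277.406 × ln(796.8/742) = 19.77 J/K.
ΔS_total = -18.46 + 19.77 = 1.31 J/K.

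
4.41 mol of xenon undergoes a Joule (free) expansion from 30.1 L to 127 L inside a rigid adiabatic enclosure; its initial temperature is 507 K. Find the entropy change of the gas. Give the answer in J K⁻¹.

ΔS_gas = 52.8 J/K

No heat is exchanged and no work is done, so the ideal-gas temperature stays constant.
Entropy is a state function; using a reversible isothermal path, ΔS_gas = nR ln(V₂/V₁) = 4.41 × 8.314 × ln(127/30.1) = 52.8 J/K.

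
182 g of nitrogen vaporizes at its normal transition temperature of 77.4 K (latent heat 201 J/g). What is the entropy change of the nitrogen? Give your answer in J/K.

Heat absorbed by the substance: Q = mL = 182 × 201 = 36582 J.
At constant T, ΔS = Q_rev/T = 36582 / 77.4 = 473 J/K.

ΔS = 473 J/K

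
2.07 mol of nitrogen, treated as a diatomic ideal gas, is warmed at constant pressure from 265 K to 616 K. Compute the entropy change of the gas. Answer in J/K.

ΔS = 50.8 J/K

At constant pressure, ΔS = nC_p ln(T₂/T₁) with C_p = 7R/2 = 29.1 J mol⁻¹ K⁻¹.
ΔS = 2.07 × 29.1 × ln(616/265) = 50.8 J/K.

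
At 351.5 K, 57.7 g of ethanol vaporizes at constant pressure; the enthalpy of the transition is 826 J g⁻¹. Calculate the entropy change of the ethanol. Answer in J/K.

Heat absorbed by the substance: Q = mL = 57.7 × 826 = 47660.2 J.
At constant T, ΔS = Q_rev/T = 47660.2 / 351.5 = 136 J/K.

ΔS = 136 J/K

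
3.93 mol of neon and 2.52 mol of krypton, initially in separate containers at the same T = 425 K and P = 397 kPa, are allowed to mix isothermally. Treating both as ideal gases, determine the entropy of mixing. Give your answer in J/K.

Mole fractions: x_A = 3.93/6.45 = 0.609, x_B = 0.391.
ΔS_mix = −R(n_A ln x_A + n_B ln x_B) = −8.314 × (3.93 ln 0.609 + 2.52 ln 0.391) = 35.9 J/K.

ΔS_mix = 35.9 J/K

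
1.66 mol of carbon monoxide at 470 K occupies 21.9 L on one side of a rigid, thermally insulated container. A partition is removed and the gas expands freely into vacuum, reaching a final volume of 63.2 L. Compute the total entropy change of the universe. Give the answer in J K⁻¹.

ΔS_universe = 14.6 J/K

No heat is exchanged and no work is done, so the ideal-gas temperature stays constant.
Entropy is a state function; using a reversible isothermal path, ΔS_gas = nR ln(V₂/V₁) = 1.66 × 8.314 × ln(63.2/21.9) = 14.6 J/K.
The insulated surroundings exchange no heat, so ΔS_surr = 0 and ΔS_universe = ΔS_gas.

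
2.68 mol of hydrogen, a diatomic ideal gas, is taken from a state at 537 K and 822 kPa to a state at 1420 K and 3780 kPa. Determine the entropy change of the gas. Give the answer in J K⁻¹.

ΔS = nC_p ln(T₂/T₁) − nR ln(P₂/P₁), with C_p = 7R/2 = 29.1 J mol⁻¹ K⁻¹ for a diatomic ideal gas.
ΔS = 2.68 × [29.1 × ln(1420/537) − 8.314 × ln(3780/822)] = 41.8 J/K.

ΔS = 41.8 J/K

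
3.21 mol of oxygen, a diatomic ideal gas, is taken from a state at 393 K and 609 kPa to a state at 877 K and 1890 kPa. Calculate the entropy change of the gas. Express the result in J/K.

ΔS = nC_p ln(T₂/T₁) − nR ln(P₂/P₁), with C_p = 7R/2 = 29.1 J mol⁻¹ K⁻¹ for a diatomic ideal gas.
ΔS = 3.21 × [29.1 × ln(877/393) − 8.314 × ln(1890/609)] = 44.8 J/K.

ΔS = 44.8 J/K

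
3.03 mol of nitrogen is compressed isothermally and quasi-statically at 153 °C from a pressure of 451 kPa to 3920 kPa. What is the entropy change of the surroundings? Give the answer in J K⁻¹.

For an isothermal ideal gas ΔS_gas = nR ln(P₁/P₂) = 3.03 × 8.314 × ln(451/3920) = -54.5 J/K.
The process is reversible, so ΔS_surr = −ΔS_gas = 54.5 J/K and ΔS_universe = 0.

ΔS_surr = 54.5 J/K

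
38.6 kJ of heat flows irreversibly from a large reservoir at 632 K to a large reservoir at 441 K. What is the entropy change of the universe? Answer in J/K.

ΔS_total = 26.5 J/K

ΔS_hot = −Q/T_H = −38600/632 = -61.08 J/K and ΔS_cold = +Q/T_C = 38600/441 = 87.53 J/K.
ΔS_total = -61.08 + 87.53 = 26.5 J/K, positive as the second law requires.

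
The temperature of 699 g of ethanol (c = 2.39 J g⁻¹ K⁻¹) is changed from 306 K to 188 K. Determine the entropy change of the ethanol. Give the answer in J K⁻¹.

ΔS = ∫dQ_rev/T = m c ln(T₂/T₁) = 699 × 2.39 × ln(188/306) = -814 J/K.

ΔS = -814 J/K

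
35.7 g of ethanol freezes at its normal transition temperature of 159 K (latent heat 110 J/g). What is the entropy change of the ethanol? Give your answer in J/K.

ΔS = -24.7 J/K

Heat released by the substance: Q = −mL = −35.7 × 110 = −3927 J.
At constant T, ΔS = Q_rev/T = −3927 / 159 = -24.7 J/K.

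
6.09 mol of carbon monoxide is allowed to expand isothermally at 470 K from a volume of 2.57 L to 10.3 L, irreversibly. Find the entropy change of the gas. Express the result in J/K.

ΔS_gas = 70.3 J/K

Entropy is a state function, so ΔS_gas depends only on the end states.
For an isothermal ideal gas ΔS_gas = nR ln(V₂/V₁) = 6.09 × 8.314 × ln(10.3/2.57) = 70.3 J/K.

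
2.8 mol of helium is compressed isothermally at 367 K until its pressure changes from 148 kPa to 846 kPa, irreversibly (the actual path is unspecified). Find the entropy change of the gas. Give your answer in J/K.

ΔS_gas = -40.6 J/K

Entropy is a state function, so ΔS_gas depends only on the end states.
For an isothermal ideal gas ΔS_gas = nR ln(P₁/P₂) = 2.8 × 8.314 × ln(148/846) = -40.6 J/K.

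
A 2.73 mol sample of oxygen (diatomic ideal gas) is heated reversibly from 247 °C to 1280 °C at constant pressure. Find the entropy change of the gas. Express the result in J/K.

In kelvin: T₁ = 520.15 K, T₂ = 1553.15 K. At constant pressure, ΔS = nC_p ln(T₂/T₁) with C_p = 7R/2 = 29.1 J mol⁻¹ K⁻¹.
ΔS = 2.73 × 29.1 × ln(1553.15/520.15) = 86.9 J/K.

ΔS = 86.9 J/K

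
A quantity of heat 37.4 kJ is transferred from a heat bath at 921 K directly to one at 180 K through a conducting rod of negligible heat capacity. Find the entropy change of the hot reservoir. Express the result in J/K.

The hot reservoir loses heat Q, so ΔS_hot = −Q/T_H = −37400/921 = -40.6 J/K.

ΔS_hot = -40.6 J/K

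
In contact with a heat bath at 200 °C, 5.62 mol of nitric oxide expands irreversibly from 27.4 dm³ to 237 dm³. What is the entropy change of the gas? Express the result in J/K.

ΔS_gas = 101 J/K

Entropy is a state function, so ΔS_gas depends only on the end states.
For an isothermal ideal gas ΔS_gas = nR ln(V₂/V₁) = 5.62 × 8.314 × ln(237/27.4) = 101 J/K.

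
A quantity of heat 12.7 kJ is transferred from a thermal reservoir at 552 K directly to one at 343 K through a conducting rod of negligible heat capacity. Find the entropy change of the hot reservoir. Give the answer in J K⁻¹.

The hot reservoir loses heat Q, so ΔS_hot = −Q/T_H = −12700/552 = -23 J/K.

ΔS_hot = -23 J/K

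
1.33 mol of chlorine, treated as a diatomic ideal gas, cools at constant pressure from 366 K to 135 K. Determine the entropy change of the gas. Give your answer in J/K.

At constant pressure, ΔS = nC_p ln(T₂/T₁) with C_p = 7R/2 = 29.1 J mol⁻¹ K⁻¹.
ΔS = 1.33 × 29.1 × ln(135/366) = -38.6 J/K.

ΔS = -38.6 J/K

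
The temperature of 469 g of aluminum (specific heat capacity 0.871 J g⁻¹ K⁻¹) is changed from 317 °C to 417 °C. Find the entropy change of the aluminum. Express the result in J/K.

In kelvin: T₁ = 590.15 K, T₂ = 690.15 K. ΔS = ∫dQ_rev/T = m c ln(T₂/T₁) = 469 × 0.871 × ln(690.15/590.15) = 63.9 J/K.

ΔS = 63.9 J/K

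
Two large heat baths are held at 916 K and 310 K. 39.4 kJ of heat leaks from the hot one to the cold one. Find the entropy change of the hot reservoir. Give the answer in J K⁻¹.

The hot reservoir loses heat Q, so ΔS_hot = −Q/T_H = −39400/916 = -43 J/K.

ΔS_hot = -43 J/K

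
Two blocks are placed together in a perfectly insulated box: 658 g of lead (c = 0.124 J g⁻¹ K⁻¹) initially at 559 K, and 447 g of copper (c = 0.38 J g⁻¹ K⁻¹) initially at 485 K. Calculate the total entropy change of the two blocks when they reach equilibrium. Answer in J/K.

ΔS_total = 0.565 J/K

Energy balance: T_f = (m₁c₁T₁ + m₂c₂T₂)/(m₁c₁ + m₂c₂) = 509.01 K.
ΔS₁ = m₁c₁ ln(T_f/T₁) = 81.592 × ln(509.01/559) = -7.643 J/K.
ΔS₂ = m₂c₂ ln(T_f/T₂) = 169.86 × ln(509.01/485) = 8.208 J/K.
ΔS_total = -7.643 + 8.208 = 0.565 J/K.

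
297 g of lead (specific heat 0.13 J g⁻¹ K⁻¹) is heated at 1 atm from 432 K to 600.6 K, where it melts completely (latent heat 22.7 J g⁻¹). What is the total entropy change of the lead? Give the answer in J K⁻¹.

ΔS = 23.9 J/K

Warming step: ΔS₁ = m c ln(T_tr/T_i) = 297 × 0.13 × ln(600.6/432) = 12.722 J/K.
Phase change: ΔS₂ = +mL/T_tr = 297 × 22.7 / 600.6 = 11.225 J/K.
ΔS_total = (12.722) + (11.225) = 23.9 J/K.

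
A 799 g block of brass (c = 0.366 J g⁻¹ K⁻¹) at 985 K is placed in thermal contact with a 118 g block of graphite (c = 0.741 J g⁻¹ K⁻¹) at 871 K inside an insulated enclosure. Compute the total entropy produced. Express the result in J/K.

ΔS_total = 0.498 J/K

Energy balance: T_f = (m₁c₁T₁ + m₂c₂T₂)/(m₁c₁ + m₂c₂) = 958.76 K.
ΔS₁ = m₁c₁ ln(T_f/T₁) = 292.434 × ln(958.76/985) = -7.896 J/K.
ΔS₂ = m₂c₂ ln(T_f/T₂) = 87.438 × ln(958.76/871) = 8.394 J/K.
ΔS_total = -7.896 + 8.394 = 0.498 J/K.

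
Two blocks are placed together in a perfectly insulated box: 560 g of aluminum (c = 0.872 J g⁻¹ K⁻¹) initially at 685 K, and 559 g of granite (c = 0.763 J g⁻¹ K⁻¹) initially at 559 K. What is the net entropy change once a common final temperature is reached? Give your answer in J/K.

Energy balance: T_f = (m₁c₁T₁ + m₂c₂T₂)/(m₁c₁ + m₂c₂) = 626.26 K.
ΔS₁ = m₁c₁ ln(T_f/T₁) = 488.32 × ln(626.26/685) = -43.783 J/K.
ΔS₂ = m₂c₂ ln(T_f/T₂) = 426.517 × ln(626.26/559) = 48.457 J/K.
ΔS_total = -43.783 + 48.457 = 4.67 J/K.

ΔS_total = 4.67 J/K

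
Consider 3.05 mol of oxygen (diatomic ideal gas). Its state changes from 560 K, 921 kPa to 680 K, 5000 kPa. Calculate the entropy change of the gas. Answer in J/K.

ΔS = -25.7 J/K

ΔS = nC_p ln(T₂/T₁) − nR ln(P₂/P₁), with C_p = 7R/2 = 29.1 J mol⁻¹ K⁻¹ for a diatomic ideal gas.
ΔS = 3.05 × [29.1 × ln(680/560) − 8.314 × ln(5000/921)] = -25.7 J/K.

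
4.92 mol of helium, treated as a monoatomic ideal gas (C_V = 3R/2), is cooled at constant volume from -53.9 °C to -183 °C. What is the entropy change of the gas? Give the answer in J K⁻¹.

In kelvin: T₁ = 219.25 K, T₂ = 90.15 K. At constant volume, ΔS = nC_V ln(T₂/T₁) with C_V = 3R/2 = 12.47 J mol⁻¹ K⁻¹.
ΔS = 4.92 × 12.47 × ln(90.15/219.25) = -54.5 J/K.

ΔS = -54.5 J/K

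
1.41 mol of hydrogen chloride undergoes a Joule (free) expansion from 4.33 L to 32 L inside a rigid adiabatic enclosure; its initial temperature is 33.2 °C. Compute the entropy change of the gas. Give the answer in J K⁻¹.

ΔS_gas = 23.4 J/K

For an ideal gas in free expansion Q = 0 and W = 0, so T is unchanged.
Entropy is a state function; using a reversible isothermal path, ΔS_gas = nR ln(V₂/V₁) = 1.41 × 8.314 × ln(32/4.33) = 23.4 J/K.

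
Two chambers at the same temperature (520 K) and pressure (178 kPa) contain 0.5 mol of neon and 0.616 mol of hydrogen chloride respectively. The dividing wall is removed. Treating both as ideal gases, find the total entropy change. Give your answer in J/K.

ΔS_mix = 6.38 J/K

Mole fractions: x_A = 0.5/1.12 = 0.448, x_B = 0.552.
ΔS_mix = −R(n_A ln x_A + n_B ln x_B) = −8.314 × (0.5 ln 0.448 + 0.616 ln 0.552) = 6.38 J/K.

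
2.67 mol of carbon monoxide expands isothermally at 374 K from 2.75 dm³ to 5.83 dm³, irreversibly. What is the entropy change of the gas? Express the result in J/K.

ΔS_gas = 16.7 J/K

Entropy is a state function, so ΔS_gas depends only on the end states.
For an isothermal ideal gas ΔS_gas = nR ln(V₂/V₁) = 2.67 × 8.314 × ln(5.83/2.75) = 16.7 J/K.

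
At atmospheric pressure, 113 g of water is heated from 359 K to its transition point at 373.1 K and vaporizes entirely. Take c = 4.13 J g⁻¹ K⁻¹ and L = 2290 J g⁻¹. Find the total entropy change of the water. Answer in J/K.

Warming step: ΔS₁ = m c ln(T_tr/T_i) = 113 × 4.13 × ln(373.1/359) = 17.98 J/K.
Phase change: ΔS₂ = +mL/T_tr = 113 × 2290 / 373.1 = 693.6 J/K.
ΔS_total = (17.98) + (693.6) = 712 J/K.

ΔS = 712 J/K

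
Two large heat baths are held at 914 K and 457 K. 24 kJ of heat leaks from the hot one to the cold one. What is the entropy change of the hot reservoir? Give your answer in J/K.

The hot reservoir loses heat Q, so ΔS_hot = −Q/T_H = −24000/914 = -26.3 J/K.

ΔS_hot = -26.3 J/K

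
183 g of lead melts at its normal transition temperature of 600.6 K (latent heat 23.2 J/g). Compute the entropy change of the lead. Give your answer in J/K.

Heat absorbed by the substance: Q = mL = 183 × 23.2 = 4245.6 J.
At constant T, ΔS = Q_rev/T = 4245.6 / 600.6 = 7.07 J/K.

ΔS = 7.07 J/K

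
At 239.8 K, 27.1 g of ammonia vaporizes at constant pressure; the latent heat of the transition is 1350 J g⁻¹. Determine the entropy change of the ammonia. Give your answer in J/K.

Heat absorbed by the substance: Q = mL = 27.1 × 1350 = 36585 J.
At constant T, ΔS = Q_rev/T = 36585 / 239.8 = 153 J/K.

ΔS = 153 J/K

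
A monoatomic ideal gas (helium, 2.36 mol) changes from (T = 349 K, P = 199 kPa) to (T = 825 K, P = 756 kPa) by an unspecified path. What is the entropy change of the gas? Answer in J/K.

ΔS = 16 J/K

ΔS = nC_p ln(T₂/T₁) − nR ln(P₂/P₁), with C_p = 5R/2 = 20.79 J mol⁻¹ K⁻¹ for a monoatomic ideal gas.
ΔS = 2.36 × [20.79 × ln(825/349) − 8.314 × ln(756/199)] = 16 J/K.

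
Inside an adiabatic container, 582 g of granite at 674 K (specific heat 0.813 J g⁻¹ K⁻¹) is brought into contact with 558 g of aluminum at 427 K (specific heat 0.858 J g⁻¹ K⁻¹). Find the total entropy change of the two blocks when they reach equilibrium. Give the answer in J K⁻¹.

Energy balance: T_f = (m₁c₁T₁ + m₂c₂T₂)/(m₁c₁ + m₂c₂) = 549.77 K.
ΔS₁ = m₁c₁ ln(T_f/T₁) = 473.166 × ln(549.77/674) = -96.39 J/K.
ΔS₂ = m₂c₂ ln(T_f/T₂) = 478.764 × ln(549.77/427) = 121 J/K.
ΔS_total = -96.39 + 121 = 24.6 J/K.

ΔS_total = 24.6 J/K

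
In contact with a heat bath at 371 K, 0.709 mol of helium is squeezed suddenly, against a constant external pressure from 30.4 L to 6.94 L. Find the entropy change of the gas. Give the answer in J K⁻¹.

Entropy is a state function, so ΔS_gas depends only on the end states.
For an isothermal ideal gas ΔS_gas = nR ln(V₂/V₁) = 0.709 × 8.314 × ln(6.94/30.4) = -8.71 J/K.

ΔS_gas = -8.71 J/K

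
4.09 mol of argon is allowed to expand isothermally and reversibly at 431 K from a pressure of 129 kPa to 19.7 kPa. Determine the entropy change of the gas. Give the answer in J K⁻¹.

ΔS_gas = 63.9 J/K

For an isothermal ideal gas ΔS_gas = nR ln(P₁/P₂) = 4.09 × 8.314 × ln(129/19.7) = 63.9 J/K.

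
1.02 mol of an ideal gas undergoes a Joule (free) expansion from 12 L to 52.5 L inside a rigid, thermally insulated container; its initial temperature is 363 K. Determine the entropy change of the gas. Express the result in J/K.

ΔS_gas = 12.5 J/K

No heat is exchanged and no work is done, so the ideal-gas temperature stays constant.
Entropy is a state function; using a reversible isothermal path, ΔS_gas = nR ln(V₂/V₁) = 1.02 × 8.314 × ln(52.5/12) = 12.5 J/K.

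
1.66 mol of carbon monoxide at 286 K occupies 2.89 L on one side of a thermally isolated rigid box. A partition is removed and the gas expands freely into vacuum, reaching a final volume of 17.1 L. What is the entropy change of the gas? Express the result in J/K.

ΔS_gas = 24.5 J/K

For an ideal gas in free expansion Q = 0 and W = 0, so T is unchanged.
Entropy is a state function; using a reversible isothermal path, ΔS_gas = nR ln(V₂/V₁) = 1.66 × 8.314 × ln(17.1/2.89) = 24.5 J/K.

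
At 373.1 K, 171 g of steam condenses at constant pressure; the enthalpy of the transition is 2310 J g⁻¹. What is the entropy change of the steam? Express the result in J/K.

Heat released by the substance: Q = −mL = −171 × 2310 = −395010 J.
At constant T, ΔS = Q_rev/T = −395010 / 373.1 = -1060 J/K.

ΔS = -1060 J/K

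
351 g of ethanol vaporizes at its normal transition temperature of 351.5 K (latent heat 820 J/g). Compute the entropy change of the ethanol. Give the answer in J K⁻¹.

Heat absorbed by the substance: Q = mL = 351 × 820 = 287820 J.
At constant T, ΔS = Q_rev/T = 287820 / 351.5 = 819 J/K.

ΔS = 819 J/K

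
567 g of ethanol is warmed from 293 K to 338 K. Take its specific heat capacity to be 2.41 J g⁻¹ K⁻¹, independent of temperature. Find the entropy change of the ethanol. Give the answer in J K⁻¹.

ΔS = 195 J/K

ΔS = ∫dQ_rev/T = m c ln(T₂/T₁) = 567 × 2.41 × ln(338/293) = 195 J/K.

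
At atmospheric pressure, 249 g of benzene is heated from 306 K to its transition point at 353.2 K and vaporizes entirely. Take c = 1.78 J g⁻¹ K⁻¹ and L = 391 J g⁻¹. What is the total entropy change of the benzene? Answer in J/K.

ΔS = 339 J/K

Warming step: ΔS₁ = m c ln(T_tr/T_i) = 249 × 1.78 × ln(353.2/306) = 63.58 J/K.
Phase change: ΔS₂ = +mL/T_tr = 249 × 391 / 353.2 = 275.6 J/K.
ΔS_total = (63.58) + (275.6) = 339 J/K.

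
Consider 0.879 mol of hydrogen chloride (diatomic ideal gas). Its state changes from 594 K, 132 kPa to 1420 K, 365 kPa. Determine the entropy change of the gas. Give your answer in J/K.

ΔS = nC_p ln(T₂/T₁) − nR ln(P₂/P₁), with C_p = 7R/2 = 29.1 J mol⁻¹ K⁻¹ for a diatomic ideal gas.
ΔS = 0.879 × [29.1 × ln(1420/594) − 8.314 × ln(365/132)] = 14.9 J/K.

ΔS = 14.9 J/K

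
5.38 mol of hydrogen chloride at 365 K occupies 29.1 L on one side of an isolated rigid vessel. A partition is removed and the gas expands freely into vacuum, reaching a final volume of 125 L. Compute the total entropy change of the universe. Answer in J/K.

For an ideal gas in free expansion Q = 0 and W = 0, so T is unchanged.
Entropy is a state function; using a reversible isothermal path, ΔS_gas = nR ln(V₂/V₁) = 5.38 × 8.314 × ln(125/29.1) = 65.2 J/K.
The insulated surroundings exchange no heat, so ΔS_surr = 0 and ΔS_universe = ΔS_gas.

ΔS_universe = 65.2 J/K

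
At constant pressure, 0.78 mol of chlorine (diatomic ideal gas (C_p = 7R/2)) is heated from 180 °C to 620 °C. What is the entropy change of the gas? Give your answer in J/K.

In kelvin: T₁ = 453.15 K, T₂ = 893.15 K. At constant pressure, ΔS = nC_p ln(T₂/T₁) with C_p = 7R/2 = 29.1 J mol⁻¹ K⁻¹.
ΔS = 0.78 × 29.1 × ln(893.15/453.15) = 15.4 J/K.

ΔS = 15.4 J/K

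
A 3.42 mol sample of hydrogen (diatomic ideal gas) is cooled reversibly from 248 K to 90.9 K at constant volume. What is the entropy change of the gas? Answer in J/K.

At constant volume, ΔS = nC_V ln(T₂/T₁) with C_V = 5R/2 = 20.79 J mol⁻¹ K⁻¹.
ΔS = 3.42 × 20.79 × ln(90.9/248) = -71.3 J/K.

ΔS = -71.3 J/K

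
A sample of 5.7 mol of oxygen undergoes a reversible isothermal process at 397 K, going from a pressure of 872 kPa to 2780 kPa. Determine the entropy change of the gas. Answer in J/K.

ΔS_gas = -54.9 J/K

For an isothermal ideal gas ΔS_gas = nR ln(P₁/P₂) = 5.7 × 8.314 × ln(872/2780) = -54.9 J/K.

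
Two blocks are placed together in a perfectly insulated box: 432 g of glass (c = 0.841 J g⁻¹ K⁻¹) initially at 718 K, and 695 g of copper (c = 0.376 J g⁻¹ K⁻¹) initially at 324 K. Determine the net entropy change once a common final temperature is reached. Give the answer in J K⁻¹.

ΔS_total = 45 J/K

Energy balance: T_f = (m₁c₁T₁ + m₂c₂T₂)/(m₁c₁ + m₂c₂) = 553.17 K.
ΔS₁ = m₁c₁ ln(T_f/T₁) = 363.312 × ln(553.17/718) = -94.76 J/K.
ΔS₂ = m₂c₂ ln(T_f/T₂) = 261.32 × ln(553.17/324) = 139.8 J/K.
ΔS_total = -94.76 + 139.8 = 45 J/K.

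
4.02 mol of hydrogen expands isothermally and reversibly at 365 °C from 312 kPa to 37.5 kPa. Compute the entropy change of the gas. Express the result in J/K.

For an isothermal ideal gas ΔS_gas = nR ln(P₁/P₂) = 4.02 × 8.314 × ln(312/37.5) = 70.8 J/K.

ΔS_gas = 70.8 J/K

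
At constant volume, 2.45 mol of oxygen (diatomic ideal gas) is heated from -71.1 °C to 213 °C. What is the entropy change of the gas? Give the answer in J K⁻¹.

In kelvin: T₁ = 202.05 K, T₂ = 486.15 K. At constant volume, ΔS = nC_V ln(T₂/T₁) with C_V = 5R/2 = 20.79 J mol⁻¹ K⁻¹.
ΔS = 2.45 × 20.79 × ln(486.15/202.05) = 44.7 J/K.

ΔS = 44.7 J/K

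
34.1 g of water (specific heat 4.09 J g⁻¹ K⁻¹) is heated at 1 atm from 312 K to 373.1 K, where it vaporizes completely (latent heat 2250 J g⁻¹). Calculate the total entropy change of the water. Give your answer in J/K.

Warming step: ΔS₁ = m c ln(T_tr/T_i) = 34.1 × 4.09 × ln(373.1/312) = 24.94 J/K.
Phase change: ΔS₂ = +mL/T_tr = 34.1 × 2250 / 373.1 = 205.6 J/K.
ΔS_total = (24.94) + (205.6) = 231 J/K.

ΔS = 231 J/K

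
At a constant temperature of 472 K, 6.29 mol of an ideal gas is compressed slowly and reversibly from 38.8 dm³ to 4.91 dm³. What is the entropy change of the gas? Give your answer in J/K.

ΔS_gas = -108 J/K

For an isothermal ideal gas ΔS_gas = nR ln(V₂/V₁) = 6.29 × 8.314 × ln(4.91/38.8) = -108 J/K.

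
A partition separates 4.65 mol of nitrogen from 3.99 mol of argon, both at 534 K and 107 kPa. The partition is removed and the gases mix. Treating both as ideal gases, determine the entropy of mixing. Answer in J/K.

ΔS_mix = 49.6 J/K

Mole fractions: x_A = 4.65/8.64 = 0.538, x_B = 0.462.
ΔS_mix = −R(n_A ln x_A + n_B ln x_B) = −8.314 × (4.65 ln 0.538 + 3.99 ln 0.462) = 49.6 J/K.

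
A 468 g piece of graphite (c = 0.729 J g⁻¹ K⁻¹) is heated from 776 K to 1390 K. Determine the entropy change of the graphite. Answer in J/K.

ΔS = 199 J/K

ΔS = ∫dQ_rev/T = m c ln(T₂/T₁) = 468 × 0.729 × ln(1390/776) = 199 J/K.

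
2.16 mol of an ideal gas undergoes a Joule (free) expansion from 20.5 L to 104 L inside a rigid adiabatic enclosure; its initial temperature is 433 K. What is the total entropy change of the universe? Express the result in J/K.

No heat is exchanged and no work is done, so the ideal-gas temperature stays constant.
Entropy is a state function; using a reversible isothermal path, ΔS_gas = nR ln(V₂/V₁) = 2.16 × 8.314 × ln(104/20.5) = 29.2 J/K.
The insulated surroundings exchange no heat, so ΔS_surr = 0 and ΔS_universe = ΔS_gas.

ΔS_universe = 29.2 J/K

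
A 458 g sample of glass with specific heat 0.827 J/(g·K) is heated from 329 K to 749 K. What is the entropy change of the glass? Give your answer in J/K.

ΔS = 312 J/K

ΔS = ∫dQ_rev/T = m c ln(T₂/T₁) = 458 × 0.827 × ln(749/329) = 312 J/K.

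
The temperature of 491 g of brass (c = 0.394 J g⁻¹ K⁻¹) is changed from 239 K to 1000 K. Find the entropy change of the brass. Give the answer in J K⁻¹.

ΔS = ∫dQ_rev/T = m c ln(T₂/T₁) = 491 × 0.394 × ln(1000/239) = 277 J/K.

ΔS = 277 J/K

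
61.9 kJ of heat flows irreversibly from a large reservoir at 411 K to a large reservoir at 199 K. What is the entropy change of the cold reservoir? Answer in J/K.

The cold reservoir gains heat Q, so ΔS_cold = +Q/T_C = 61900/199 = 311 J/K.

ΔS_cold = 311 J/K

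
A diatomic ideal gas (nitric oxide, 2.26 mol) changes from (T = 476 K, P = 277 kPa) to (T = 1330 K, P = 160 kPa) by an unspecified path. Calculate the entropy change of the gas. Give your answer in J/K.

ΔS = nC_p ln(T₂/T₁) − nR ln(P₂/P₁), with C_p = 7R/2 = 29.1 J mol⁻¹ K⁻¹ for a diatomic ideal gas.
ΔS = 2.26 × [29.1 × ln(1330/476) − 8.314 × ln(160/277)] = 77.9 J/K.

ΔS = 77.9 J/K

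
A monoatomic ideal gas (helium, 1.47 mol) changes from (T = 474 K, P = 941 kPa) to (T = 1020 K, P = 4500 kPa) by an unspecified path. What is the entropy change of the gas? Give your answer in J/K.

ΔS = 4.29 J/K

ΔS = nC_p ln(T₂/T₁) − nR ln(P₂/P₁), with C_p = 5R/2 = 20.79 J mol⁻¹ K⁻¹ for a monoatomic ideal gas.
ΔS = 1.47 × [20.79 × ln(1020/474) − 8.314 × ln(4500/941)] = 4.29 J/K.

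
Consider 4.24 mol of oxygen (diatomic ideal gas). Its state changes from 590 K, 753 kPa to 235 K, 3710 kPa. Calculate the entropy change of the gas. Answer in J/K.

ΔS = -170 J/K

ΔS = nC_p ln(T₂/T₁) − nR ln(P₂/P₁), with C_p = 7R/2 = 29.1 J mol⁻¹ K⁻¹ for a diatomic ideal gas.
ΔS = 4.24 × [29.1 × ln(235/590) − 8.314 × ln(3710/753)] = -170 J/K.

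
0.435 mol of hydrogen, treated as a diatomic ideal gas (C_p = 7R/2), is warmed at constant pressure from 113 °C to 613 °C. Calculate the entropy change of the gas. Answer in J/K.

In kelvin: T₁ = 386.15 K, T₂ = 886.15 K. At constant pressure, ΔS = nC_p ln(T₂/T₁) with C_p = 7R/2 = 29.1 J mol⁻¹ K⁻¹.
ΔS = 0.435 × 29.1 × ln(886.15/386.15) = 10.5 J/K.

ΔS = 10.5 J/K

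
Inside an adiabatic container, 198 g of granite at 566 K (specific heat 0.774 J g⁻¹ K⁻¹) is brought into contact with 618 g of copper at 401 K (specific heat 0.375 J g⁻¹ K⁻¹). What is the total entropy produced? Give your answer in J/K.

ΔS_total = 5.58 J/K

Energy balance: T_f = (m₁c₁T₁ + m₂c₂T₂)/(m₁c₁ + m₂c₂) = 466.68 K.
ΔS₁ = m₁c₁ ln(T_f/T₁) = 153.252 × ln(466.68/566) = -29.57 J/K.
ΔS₂ = m₂c₂ ln(T_f/T₂) = 231.75 × ln(466.68/401) = 35.15 J/K.
ΔS_total = -29.57 + 35.15 = 5.58 J/K.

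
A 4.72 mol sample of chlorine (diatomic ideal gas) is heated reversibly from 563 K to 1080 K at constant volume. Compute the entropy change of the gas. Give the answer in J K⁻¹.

At constant volume, ΔS = nC_V ln(T₂/T₁) with C_V = 5R/2 = 20.79 J mol⁻¹ K⁻¹.
ΔS = 4.72 × 20.79 × ln(1080/563) = 63.9 J/K.

ΔS = 63.9 J/K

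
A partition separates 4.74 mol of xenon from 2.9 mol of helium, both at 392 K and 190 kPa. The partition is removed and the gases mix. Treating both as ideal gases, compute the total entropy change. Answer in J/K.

ΔS_mix = 42.2 J/K

Mole fractions: x_A = 4.74/7.64 = 0.62, x_B = 0.38.
ΔS_mix = −R(n_A ln x_A + n_B ln x_B) = −8.314 × (4.74 ln 0.62 + 2.9 ln 0.38) = 42.2 J/K.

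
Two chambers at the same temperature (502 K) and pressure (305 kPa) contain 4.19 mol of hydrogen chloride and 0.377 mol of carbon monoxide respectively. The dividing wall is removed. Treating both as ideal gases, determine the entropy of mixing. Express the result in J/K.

ΔS_mix = 10.8 J/K

Mole fractions: x_A = 4.19/4.57 = 0.917, x_B = 0.0825.
ΔS_mix = −R(n_A ln x_A + n_B ln x_B) = −8.314 × (4.19 ln 0.917 + 0.377 ln 0.0825) = 10.8 J/K.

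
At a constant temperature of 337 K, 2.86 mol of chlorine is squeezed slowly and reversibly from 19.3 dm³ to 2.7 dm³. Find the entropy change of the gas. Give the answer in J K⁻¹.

For an isothermal ideal gas ΔS_gas = nR ln(V₂/V₁) = 2.86 × 8.314 × ln(2.7/19.3) = -46.8 J/K.

ΔS_gas = -46.8 J/K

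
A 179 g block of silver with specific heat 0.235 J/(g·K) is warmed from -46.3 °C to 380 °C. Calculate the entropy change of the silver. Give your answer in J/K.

ΔS = 44.5 J/K

In kelvin: T₁ = 226.85 K, T₂ = 653.15 K. ΔS = ∫dQ_rev/T = m c ln(T₂/T₁) = 179 × 0.235 × ln(653.15/226.85) = 44.5 J/K.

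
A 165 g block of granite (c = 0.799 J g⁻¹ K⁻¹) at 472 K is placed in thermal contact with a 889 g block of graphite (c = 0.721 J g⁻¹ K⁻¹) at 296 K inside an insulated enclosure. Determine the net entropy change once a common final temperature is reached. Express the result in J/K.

ΔS_total = 13.1 J/K

Energy balance: T_f = (m₁c₁T₁ + m₂c₂T₂)/(m₁c₁ + m₂c₂) = 326.02 K.
ΔS₁ = m₁c₁ ln(T_f/T₁) = 131.835 × ln(326.02/472) = -48.78 J/K.
ΔS₂ = m₂c₂ ln(T_f/T₂) = 640.969 × ln(326.02/296) = 61.93 J/K.
ΔS_total = -48.78 + 61.93 = 13.1 J/K.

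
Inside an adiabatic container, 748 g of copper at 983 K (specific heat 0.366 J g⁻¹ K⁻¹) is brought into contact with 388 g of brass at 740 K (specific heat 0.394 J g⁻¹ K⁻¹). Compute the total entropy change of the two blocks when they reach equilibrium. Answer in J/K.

Energy balance: T_f = (m₁c₁T₁ + m₂c₂T₂)/(m₁c₁ + m₂c₂) = 895.93 K.
ΔS₁ = m₁c₁ ln(T_f/T₁) = 273.768 × ln(895.93/983) = -25.39 J/K.
ΔS₂ = m₂c₂ ln(T_f/T₂) = 152.872 × ln(895.93/740) = 29.23 J/K.
ΔS_total = -25.39 + 29.23 = 3.84 J/K.

ΔS_total = 3.84 J/K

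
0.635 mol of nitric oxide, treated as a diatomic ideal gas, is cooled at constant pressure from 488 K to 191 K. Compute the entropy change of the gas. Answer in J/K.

At constant pressure, ΔS = nC_p ln(T₂/T₁) with C_p = 7R/2 = 29.1 J mol⁻¹ K⁻¹.
ΔS = 0.635 × 29.1 × ln(191/488) = -17.3 J/K.

ΔS = -17.3 J/K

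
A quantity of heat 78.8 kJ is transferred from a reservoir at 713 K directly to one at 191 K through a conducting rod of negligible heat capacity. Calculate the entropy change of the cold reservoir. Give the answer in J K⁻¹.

ΔS_cold = 413 J/K

The cold reservoir gains heat Q, so ΔS_cold = +Q/T_C = 78800/191 = 413 J/K.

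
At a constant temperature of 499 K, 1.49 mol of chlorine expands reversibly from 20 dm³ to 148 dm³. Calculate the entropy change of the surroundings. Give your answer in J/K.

ΔS_surr = -24.8 J/K

For an isothermal ideal gas ΔS_gas = nR ln(V₂/V₁) = 1.49 × 8.314 × ln(148/20) = 24.8 J/K.
The process is reversible, so ΔS_surr = −ΔS_gas = -24.8 J/K and ΔS_universe = 0.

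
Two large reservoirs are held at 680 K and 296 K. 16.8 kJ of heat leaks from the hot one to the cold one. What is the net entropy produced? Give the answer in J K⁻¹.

ΔS_total = 32.1 J/K

ΔS_hot = −Q/T_H = −16800/680 = -24.706 J/K and ΔS_cold = +Q/T_C = 16800/296 = 56.757 J/K.
ΔS_total = -24.706 + 56.757 = 32.1 J/K, positive as the second law requires.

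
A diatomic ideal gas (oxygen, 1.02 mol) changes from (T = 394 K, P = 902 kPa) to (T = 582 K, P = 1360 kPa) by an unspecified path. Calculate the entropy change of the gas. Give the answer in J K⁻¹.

ΔS = 8.1 J/K

ΔS = nC_p ln(T₂/T₁) − nR ln(P₂/P₁), with C_p = 7R/2 = 29.1 J mol⁻¹ K⁻¹ for a diatomic ideal gas.
ΔS = 1.02 × [29.1 × ln(582/394) − 8.314 × ln(1360/902)] = 8.1 J/K.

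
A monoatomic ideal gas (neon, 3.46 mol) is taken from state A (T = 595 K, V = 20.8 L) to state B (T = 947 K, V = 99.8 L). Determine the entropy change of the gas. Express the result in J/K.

ΔS = 65.2 J/K

Entropy is a state function: ΔS = nC_V ln(T₂/T₁) + nR ln(V₂/V₁), with C_V = 3R/2 = 12.47 J mol⁻¹ K⁻¹ for a monoatomic ideal gas.
ΔS = 3.46 × [12.47 × ln(947/595) + 8.314 × ln(99.8/20.8)] = 65.2 J/K.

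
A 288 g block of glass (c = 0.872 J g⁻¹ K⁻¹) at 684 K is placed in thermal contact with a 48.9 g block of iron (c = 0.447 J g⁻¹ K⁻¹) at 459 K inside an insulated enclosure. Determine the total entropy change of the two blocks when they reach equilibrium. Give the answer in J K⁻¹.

ΔS_total = 1.43 J/K

Energy balance: T_f = (m₁c₁T₁ + m₂c₂T₂)/(m₁c₁ + m₂c₂) = 665.98 K.
ΔS₁ = m₁c₁ ln(T_f/T₁) = 251.136 × ln(665.98/684) = -6.703 J/K.
ΔS₂ = m₂c₂ ln(T_f/T₂) = 21.8583 × ln(665.98/459) = 8.136 J/K.
ΔS_total = -6.703 + 8.136 = 1.43 J/K.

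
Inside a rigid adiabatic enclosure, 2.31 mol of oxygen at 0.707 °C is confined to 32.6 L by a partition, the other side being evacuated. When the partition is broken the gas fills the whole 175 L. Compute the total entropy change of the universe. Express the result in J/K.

ΔS_universe = 32.3 J/K

No heat is exchanged and no work is done, so the ideal-gas temperature stays constant.
Entropy is a state function; using a reversible isothermal path, ΔS_gas = nR ln(V₂/V₁) = 2.31 × 8.314 × ln(175/32.6) = 32.3 J/K.
The insulated surroundings exchange no heat, so ΔS_surr = 0 and ΔS_universe = ΔS_gas.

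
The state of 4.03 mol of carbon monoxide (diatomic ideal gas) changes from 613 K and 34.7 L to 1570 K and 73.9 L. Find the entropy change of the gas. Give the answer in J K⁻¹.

ΔS = 104 J/K

Entropy is a state function: ΔS = nC_V ln(T₂/T₁) + nR ln(V₂/V₁), with C_V = 5R/2 = 20.79 J mol⁻¹ K⁻¹ for a diatomic ideal gas.
ΔS = 4.03 × [20.79 × ln(1570/613) + 8.314 × ln(73.9/34.7)] = 104 J/K.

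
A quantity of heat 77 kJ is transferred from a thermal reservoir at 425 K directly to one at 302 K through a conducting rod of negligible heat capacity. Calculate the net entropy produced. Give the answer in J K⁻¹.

ΔS_hot = −Q/T_H = −77000/425 = -181.2 J/K and ΔS_cold = +Q/T_C = 77000/302 = 255 J/K.
ΔS_total = -181.2 + 255 = 73.8 J/K, positive as the second law requires.

ΔS_total = 73.8 J/K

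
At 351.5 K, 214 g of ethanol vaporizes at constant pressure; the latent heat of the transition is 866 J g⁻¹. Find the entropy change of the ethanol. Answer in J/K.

ΔS = 527 J/K

Heat absorbed by the substance: Q = mL = 214 × 866 = 185324 J.
At constant T, ΔS = Q_rev/T = 185324 / 351.5 = 527 J/K.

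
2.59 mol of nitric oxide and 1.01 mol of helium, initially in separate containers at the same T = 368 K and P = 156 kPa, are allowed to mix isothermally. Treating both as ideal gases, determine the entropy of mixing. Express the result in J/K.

ΔS_mix = 17.8 J/K

Mole fractions: x_A = 2.59/3.6 = 0.719, x_B = 0.281.
ΔS_mix = −R(n_A ln x_A + n_B ln x_B) = −8.314 × (2.59 ln 0.719 + 1.01 ln 0.281) = 17.8 J/K.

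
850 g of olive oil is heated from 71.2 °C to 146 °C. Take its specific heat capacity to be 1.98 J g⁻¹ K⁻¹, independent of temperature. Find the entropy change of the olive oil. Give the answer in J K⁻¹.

ΔS = 331 J/K

In kelvin: T₁ = 344.35 K, T₂ = 419.15 K. ΔS = ∫dQ_rev/T = m c ln(T₂/T₁) = 850 × 1.98 × ln(419.15/344.35) = 331 J/K.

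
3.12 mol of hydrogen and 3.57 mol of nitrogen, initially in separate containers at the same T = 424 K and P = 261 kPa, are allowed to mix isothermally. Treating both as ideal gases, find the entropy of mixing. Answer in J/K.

Mole fractions: x_A = 3.12/6.69 = 0.466, x_B = 0.534.
ΔS_mix = −R(n_A ln x_A + n_B ln x_B) = −8.314 × (3.12 ln 0.466 + 3.57 ln 0.534) = 38.4 J/K.

ΔS_mix = 38.4 J/K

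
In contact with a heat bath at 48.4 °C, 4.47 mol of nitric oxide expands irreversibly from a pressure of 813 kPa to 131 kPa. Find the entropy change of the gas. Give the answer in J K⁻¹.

Entropy is a state function, so ΔS_gas depends only on the end states.
For an isothermal ideal gas ΔS_gas = nR ln(P₁/P₂) = 4.47 × 8.314 × ln(813/131) = 67.8 J/K.

ΔS_gas = 67.8 J/K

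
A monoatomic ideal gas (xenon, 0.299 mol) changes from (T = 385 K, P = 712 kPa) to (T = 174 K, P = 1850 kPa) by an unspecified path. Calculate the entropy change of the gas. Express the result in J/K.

ΔS = -7.31 J/K

ΔS = nC_p ln(T₂/T₁) − nR ln(P₂/P₁), with C_p = 5R/2 = 20.79 J mol⁻¹ K⁻¹ for a monoatomic ideal gas.
ΔS = 0.299 × [20.79 × ln(174/385) − 8.314 × ln(1850/712)] = -7.31 J/K.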